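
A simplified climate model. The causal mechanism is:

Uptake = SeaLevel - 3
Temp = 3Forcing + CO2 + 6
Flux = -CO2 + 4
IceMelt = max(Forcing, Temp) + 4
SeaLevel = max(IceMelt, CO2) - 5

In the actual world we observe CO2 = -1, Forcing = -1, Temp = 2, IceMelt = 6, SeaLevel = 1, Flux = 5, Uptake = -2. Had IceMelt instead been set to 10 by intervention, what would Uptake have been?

2

The intervention breaks the incoming arrows to IceMelt: IceMelt = max(Forcing, Temp) + 4 no longer applies, and IceMelt = 10.
SeaLevel = max(IceMelt, CO2) - 5  [with IceMelt=10, CO2=-1]  = 5
Uptake = SeaLevel - 3  [with SeaLevel=5]  = 2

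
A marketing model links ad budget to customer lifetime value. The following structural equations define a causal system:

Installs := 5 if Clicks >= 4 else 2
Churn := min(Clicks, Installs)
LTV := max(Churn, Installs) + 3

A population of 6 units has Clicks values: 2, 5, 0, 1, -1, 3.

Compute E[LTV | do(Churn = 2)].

5.5

do(Churn=2) breaks Churn's dependence on Clicks. With Churn=2 fixed, LTV across the units is 5, 8, 5, 5, 5, 5, mean 5.5.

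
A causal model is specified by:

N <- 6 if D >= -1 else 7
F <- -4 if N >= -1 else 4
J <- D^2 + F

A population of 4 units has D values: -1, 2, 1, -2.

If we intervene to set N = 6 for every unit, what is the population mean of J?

-1.5

do(N=6) breaks N's dependence on D. With N=6 fixed, J across the units is -3, 0, -3, 0, mean -1.5.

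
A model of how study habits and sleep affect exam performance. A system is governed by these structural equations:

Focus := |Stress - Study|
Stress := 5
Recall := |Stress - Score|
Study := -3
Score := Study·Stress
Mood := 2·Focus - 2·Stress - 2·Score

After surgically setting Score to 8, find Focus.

Under do(Score=8), the mechanism Score := Study·Stress is discarded; Score is fixed at 8.
Since Focus is not a descendant of the intervened variable, it is unaffected.
Focus = |Stress - Study|  [with Stress=5, Study=-3]  = 8

8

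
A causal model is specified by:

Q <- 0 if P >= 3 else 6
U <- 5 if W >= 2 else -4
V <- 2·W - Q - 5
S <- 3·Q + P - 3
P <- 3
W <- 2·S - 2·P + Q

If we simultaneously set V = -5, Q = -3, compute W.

-27

Under do(V = -5, Q = -3), each intervened variable's structural equation is replaced by its fixed value.
S = 3·Q + P - 3  [with Q=-3, P=3]  = -9
W = 2·S - 2·P + Q  [with S=-9, P=3, Q=-3]  = -27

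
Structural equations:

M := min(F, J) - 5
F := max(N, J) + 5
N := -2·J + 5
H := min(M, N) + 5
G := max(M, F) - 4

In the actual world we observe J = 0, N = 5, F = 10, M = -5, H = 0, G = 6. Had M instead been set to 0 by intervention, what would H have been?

Intervening sets M = 0 and removes its equation (M := min(F, J) - 5).
N = -2·J + 5  [with J=0]  = 5
H = min(M, N) + 5  [with M=0, N=5]  = 5

5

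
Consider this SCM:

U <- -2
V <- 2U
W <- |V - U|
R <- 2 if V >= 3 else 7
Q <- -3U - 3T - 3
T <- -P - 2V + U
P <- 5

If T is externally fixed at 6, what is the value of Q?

The intervention breaks the incoming arrows to T: T <- -P - 2V + U no longer applies, and T = 6.
Q = -3U - 3T - 3  [with U=-2, T=6]  = -15

-15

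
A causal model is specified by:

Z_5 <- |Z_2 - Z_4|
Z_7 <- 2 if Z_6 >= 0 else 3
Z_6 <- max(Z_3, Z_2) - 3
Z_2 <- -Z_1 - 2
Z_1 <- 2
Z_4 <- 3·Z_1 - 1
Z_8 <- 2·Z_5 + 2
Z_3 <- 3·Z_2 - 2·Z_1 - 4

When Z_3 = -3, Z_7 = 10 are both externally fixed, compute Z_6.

Under do(Z_3 = -3, Z_7 = 10), each intervened variable's structural equation is replaced by its fixed value.
Z_2 = -Z_1 - 2  [with Z_1=2]  = -4
Z_6 = max(Z_3, Z_2) - 3  [with Z_3=-3, Z_2=-4]  = -6

-6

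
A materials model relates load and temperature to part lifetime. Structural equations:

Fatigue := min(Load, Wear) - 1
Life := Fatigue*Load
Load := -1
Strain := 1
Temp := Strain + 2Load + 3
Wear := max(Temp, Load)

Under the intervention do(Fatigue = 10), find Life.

The intervention breaks the incoming arrows to Fatigue: Fatigue := min(Load, Wear) - 1 no longer applies, and Fatigue = 10.
Life = Fatigue*Load  [with Fatigue=10, Load=-1]  = -10

-10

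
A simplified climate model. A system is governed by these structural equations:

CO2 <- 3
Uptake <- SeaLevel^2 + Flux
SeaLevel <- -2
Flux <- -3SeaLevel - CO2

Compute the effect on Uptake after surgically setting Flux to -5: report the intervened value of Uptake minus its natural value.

-8

The intervention breaks the incoming arrows to Flux: Flux <- -3SeaLevel - CO2 no longer applies, and Flux = -5.
Uptake = SeaLevel^2 + Flux  [with SeaLevel=-2, Flux=-5]  = -1
Without intervention: Flux = -3SeaLevel - CO2  [with SeaLevel=-2, CO2=3]  = 3; Uptake = SeaLevel^2 + Flux  [with SeaLevel=-2, Flux=3]  = 7.
Change = -1 − 7 = -8.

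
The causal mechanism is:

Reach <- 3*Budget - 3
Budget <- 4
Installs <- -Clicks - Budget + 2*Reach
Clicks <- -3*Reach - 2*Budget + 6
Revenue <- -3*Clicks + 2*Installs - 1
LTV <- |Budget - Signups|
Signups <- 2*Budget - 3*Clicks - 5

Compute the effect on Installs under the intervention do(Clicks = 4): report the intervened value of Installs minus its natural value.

-33

The intervention breaks the incoming arrows to Clicks: Clicks <- -3*Reach - 2*Budget + 6 no longer applies, and Clicks = 4.
Reach = 3*Budget - 3  [with Budget=4]  = 9
Installs = -Clicks - Budget + 2*Reach  [with Clicks=4, Budget=4, Reach=9]  = 10
Without intervention: Reach = 3*Budget - 3  [with Budget=4]  = 9; Clicks = -3*Reach - 2*Budget + 6  [with Reach=9, Budget=4]  = -29; Installs = -Clicks - Budget + 2*Reach  [with Clicks=-29, Budget=4, Reach=9]  = 43.
Change = 10 − 43 = -33.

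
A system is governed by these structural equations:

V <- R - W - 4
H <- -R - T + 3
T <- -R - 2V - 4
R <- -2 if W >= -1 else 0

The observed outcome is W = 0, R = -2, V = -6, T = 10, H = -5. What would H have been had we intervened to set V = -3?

do(V=-3) replaces the equation V <- R - W - 4 with the constant V = -3.
R = -2 if W >= -1 else 0  [with W=0]  = -2
T = -R - 2V - 4  [with R=-2, V=-3]  = 4
H = -R - T + 3  [with R=-2, T=4]  = 1

1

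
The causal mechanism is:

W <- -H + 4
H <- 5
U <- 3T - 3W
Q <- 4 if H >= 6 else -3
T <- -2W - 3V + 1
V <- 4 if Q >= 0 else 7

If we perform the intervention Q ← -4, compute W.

Under do(Q=-4), the mechanism Q <- 4 if H >= 6 else -3 is discarded; Q is fixed at -4.
Since W is not a descendant of the intervened variable, it is unaffected.
W = -H + 4  [with H=5]  = -1

-1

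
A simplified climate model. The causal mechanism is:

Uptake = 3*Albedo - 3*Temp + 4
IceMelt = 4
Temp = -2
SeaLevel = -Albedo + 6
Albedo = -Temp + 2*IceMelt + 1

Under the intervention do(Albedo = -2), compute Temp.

Under do(Albedo=-2), the mechanism Albedo = -Temp + 2*IceMelt + 1 is discarded; Albedo is fixed at -2.
Temp is not downstream of the intervention, so its value is determined by the original equations.

-2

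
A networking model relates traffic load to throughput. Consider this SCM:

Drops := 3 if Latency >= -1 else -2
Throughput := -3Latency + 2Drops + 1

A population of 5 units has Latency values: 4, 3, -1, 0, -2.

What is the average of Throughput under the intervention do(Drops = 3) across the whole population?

do(Drops=3) breaks Drops's dependence on Latency. With Drops=3 fixed, Throughput across the units is -5, -2, 10, 7, 13, mean 4.6.

4.6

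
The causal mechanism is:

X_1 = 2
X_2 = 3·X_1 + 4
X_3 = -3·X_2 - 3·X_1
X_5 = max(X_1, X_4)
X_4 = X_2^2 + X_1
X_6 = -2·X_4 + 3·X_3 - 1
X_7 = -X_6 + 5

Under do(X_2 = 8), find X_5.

do(X_2=8) replaces the equation X_2 = 3·X_1 + 4 with the constant X_2 = 8.
X_4 = X_2^2 + X_1  [with X_2=8, X_1=2]  = 66
X_5 = max(X_1, X_4)  [with X_1=2, X_4=66]  = 66

66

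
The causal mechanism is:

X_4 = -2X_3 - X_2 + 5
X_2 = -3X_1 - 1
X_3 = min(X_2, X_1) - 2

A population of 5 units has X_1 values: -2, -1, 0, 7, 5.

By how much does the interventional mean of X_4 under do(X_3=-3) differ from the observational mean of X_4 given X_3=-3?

6.9

Under do(X_3=-3), X_3's equation is replaced by X_3=-3 for every unit. Per-unit X_4: 6, 9, 12, 33, 27. Mean = 17.4.
E[X_4|X_3=-3] averages over only the 2 units with X_3=-3 (X_1 = -1, 0): X_4 = 9, 12, mean 10.5.
Difference = 17.4 − 10.5 = 6.9.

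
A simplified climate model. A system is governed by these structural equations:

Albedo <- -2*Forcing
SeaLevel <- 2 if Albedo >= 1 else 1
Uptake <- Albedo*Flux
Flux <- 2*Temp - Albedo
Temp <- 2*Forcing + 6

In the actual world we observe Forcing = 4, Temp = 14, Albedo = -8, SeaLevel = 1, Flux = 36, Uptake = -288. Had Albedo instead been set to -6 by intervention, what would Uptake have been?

-204

The intervention breaks the incoming arrows to Albedo: Albedo <- -2*Forcing no longer applies, and Albedo = -6.
Temp = 2*Forcing + 6  [with Forcing=4]  = 14
Flux = 2*Temp - Albedo  [with Temp=14, Albedo=-6]  = 34
Uptake = Albedo*Flux  [with Albedo=-6, Flux=34]  = -204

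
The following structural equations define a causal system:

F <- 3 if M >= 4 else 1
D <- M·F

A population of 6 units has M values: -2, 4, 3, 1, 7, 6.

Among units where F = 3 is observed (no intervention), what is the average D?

17

E[D|F=3] averages over only the 3 units with F=3 (M = 4, 7, 6): D = 12, 21, 18, mean 17.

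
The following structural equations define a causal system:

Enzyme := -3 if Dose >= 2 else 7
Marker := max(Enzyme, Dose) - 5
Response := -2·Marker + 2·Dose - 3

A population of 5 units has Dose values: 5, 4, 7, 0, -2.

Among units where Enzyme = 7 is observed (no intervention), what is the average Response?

-9

Observing Enzyme=7 restricts to units where Enzyme's equation naturally yields 7: Dose ∈ {0, -2}. In that subpopulation Response = -7, -11, mean -9.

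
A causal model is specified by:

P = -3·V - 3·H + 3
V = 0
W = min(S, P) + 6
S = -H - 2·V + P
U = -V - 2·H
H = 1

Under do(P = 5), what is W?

The intervention breaks the incoming arrows to P: P = -3·V - 3·H + 3 no longer applies, and P = 5.
S = -H - 2·V + P  [with H=1, V=0, P=5]  = 4
W = min(S, P) + 6  [with S=4, P=5]  = 10

10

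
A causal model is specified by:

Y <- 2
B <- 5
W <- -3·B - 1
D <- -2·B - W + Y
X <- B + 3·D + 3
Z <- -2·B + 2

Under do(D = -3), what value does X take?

-1

Intervening sets D = -3 and removes its equation (D <- -2·B - W + Y).
X = B + 3·D + 3  [with B=5, D=-3]  = -1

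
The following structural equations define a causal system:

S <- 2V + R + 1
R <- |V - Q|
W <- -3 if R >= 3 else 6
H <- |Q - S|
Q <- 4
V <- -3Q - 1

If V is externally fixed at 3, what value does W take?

6

Under do(V=3), the mechanism V <- -3Q - 1 is discarded; V is fixed at 3.
R = |V - Q|  [with V=3, Q=4]  = 1
W = -3 if R >= 3 else 6  [with R=1]  = 6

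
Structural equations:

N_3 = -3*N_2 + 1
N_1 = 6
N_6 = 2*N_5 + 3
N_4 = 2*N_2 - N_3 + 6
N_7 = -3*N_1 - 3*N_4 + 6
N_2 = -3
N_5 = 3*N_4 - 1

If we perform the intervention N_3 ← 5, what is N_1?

6

Under do(N_3=5), the mechanism N_3 = -3*N_2 + 1 is discarded; N_3 is fixed at 5.
N_1 is not downstream of the intervention, so its value is determined by the original equations.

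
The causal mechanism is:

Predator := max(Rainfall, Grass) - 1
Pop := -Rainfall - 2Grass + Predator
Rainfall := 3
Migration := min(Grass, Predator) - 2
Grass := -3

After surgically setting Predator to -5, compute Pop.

-2

do(Predator=-5) replaces the equation Predator := max(Rainfall, Grass) - 1 with the constant Predator = -5.
Pop = -Rainfall - 2Grass + Predator  [with Rainfall=3, Grass=-3, Predator=-5]  = -2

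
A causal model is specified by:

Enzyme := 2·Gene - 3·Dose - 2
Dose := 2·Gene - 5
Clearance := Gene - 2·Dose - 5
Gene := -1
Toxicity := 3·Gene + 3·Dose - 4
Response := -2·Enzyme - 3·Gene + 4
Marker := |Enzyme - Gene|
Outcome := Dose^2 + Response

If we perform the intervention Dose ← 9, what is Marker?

Under do(Dose=9), the mechanism Dose := 2·Gene - 5 is discarded; Dose is fixed at 9.
Enzyme = 2·Gene - 3·Dose - 2  [with Gene=-1, Dose=9]  = -31
Marker = |Enzyme - Gene|  [with Enzyme=-31, Gene=-1]  = 30

30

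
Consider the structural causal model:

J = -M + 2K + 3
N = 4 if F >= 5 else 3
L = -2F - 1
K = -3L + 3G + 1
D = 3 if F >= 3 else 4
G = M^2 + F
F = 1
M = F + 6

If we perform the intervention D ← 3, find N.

do(D=3) replaces the equation D = 3 if F >= 3 else 4 with the constant D = 3.
Since N is not a descendant of the intervened variable, it is unaffected.
N = 4 if F >= 5 else 3  [with F=1]  = 3

3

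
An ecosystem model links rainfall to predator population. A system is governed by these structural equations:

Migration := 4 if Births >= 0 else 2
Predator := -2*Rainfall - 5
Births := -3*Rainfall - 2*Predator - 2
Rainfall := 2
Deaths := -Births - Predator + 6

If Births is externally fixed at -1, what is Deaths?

16

The intervention breaks the incoming arrows to Births: Births := -3*Rainfall - 2*Predator - 2 no longer applies, and Births = -1.
Predator = -2*Rainfall - 5  [with Rainfall=2]  = -9
Deaths = -Births - Predator + 6  [with Births=-1, Predator=-9]  = 16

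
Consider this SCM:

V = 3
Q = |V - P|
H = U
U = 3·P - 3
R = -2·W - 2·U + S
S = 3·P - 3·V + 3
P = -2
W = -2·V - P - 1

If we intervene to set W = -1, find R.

8

The intervention breaks the incoming arrows to W: W = -2·V - P - 1 no longer applies, and W = -1.
S = 3·P - 3·V + 3  [with P=-2, V=3]  = -12
U = 3·P - 3  [with P=-2]  = -9
R = -2·W - 2·U + S  [with W=-1, U=-9, S=-12]  = 8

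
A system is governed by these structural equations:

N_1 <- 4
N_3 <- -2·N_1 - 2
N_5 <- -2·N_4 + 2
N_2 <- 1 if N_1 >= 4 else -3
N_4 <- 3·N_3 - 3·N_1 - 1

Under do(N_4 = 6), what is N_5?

-10

Intervening sets N_4 = 6 and removes its equation (N_4 <- 3·N_3 - 3·N_1 - 1).
N_5 = -2·N_4 + 2  [with N_4=6]  = -10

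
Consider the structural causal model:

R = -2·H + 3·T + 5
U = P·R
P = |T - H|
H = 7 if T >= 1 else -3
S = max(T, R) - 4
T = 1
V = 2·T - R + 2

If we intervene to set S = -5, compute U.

Under do(S=-5), the mechanism S = max(T, R) - 4 is discarded; S is fixed at -5.
Since U is not a descendant of the intervened variable, it is unaffected.
H = 7 if T >= 1 else -3  [with T=1]  = 7
R = -2·H + 3·T + 5  [with H=7, T=1]  = -6
P = |T - H|  [with T=1, H=7]  = 6
U = P·R  [with P=6, R=-6]  = -36

-36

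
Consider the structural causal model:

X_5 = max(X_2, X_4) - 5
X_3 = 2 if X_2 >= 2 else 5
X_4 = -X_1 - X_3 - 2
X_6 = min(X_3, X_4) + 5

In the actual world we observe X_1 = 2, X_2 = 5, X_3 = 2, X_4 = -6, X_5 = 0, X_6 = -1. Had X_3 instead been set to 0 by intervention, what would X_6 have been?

The intervention breaks the incoming arrows to X_3: X_3 = 2 if X_2 >= 2 else 5 no longer applies, and X_3 = 0.
X_4 = -X_1 - X_3 - 2  [with X_1=2, X_3=0]  = -4
X_6 = min(X_3, X_4) + 5  [with X_3=0, X_4=-4]  = 1

1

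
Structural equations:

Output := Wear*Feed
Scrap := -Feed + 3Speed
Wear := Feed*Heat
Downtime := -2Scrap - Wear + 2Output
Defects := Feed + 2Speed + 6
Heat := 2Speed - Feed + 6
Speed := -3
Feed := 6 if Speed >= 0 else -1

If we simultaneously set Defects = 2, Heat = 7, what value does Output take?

7

The joint intervention fixes Defects = 2, Heat = 7, removing each variable's own equation.
Feed = 6 if Speed >= 0 else -1  [with Speed=-3]  = -1
Wear = Feed*Heat  [with Feed=-1, Heat=7]  = -7
Output = Wear*Feed  [with Wear=-7, Feed=-1]  = 7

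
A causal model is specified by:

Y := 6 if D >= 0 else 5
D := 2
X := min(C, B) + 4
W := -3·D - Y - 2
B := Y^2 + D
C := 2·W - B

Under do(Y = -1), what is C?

-17

do(Y=-1) replaces the equation Y := 6 if D >= 0 else 5 with the constant Y = -1.
B = Y^2 + D  [with Y=-1, D=2]  = 3
W = -3·D - Y - 2  [with D=2, Y=-1]  = -7
C = 2·W - B  [with W=-7, B=3]  = -17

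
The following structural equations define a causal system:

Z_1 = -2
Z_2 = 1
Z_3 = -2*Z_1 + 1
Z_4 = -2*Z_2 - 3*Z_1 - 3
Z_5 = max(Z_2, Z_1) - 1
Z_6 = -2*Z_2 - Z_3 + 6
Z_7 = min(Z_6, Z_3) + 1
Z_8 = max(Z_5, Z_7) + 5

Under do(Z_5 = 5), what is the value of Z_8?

do(Z_5=5) replaces the equation Z_5 = max(Z_2, Z_1) - 1 with the constant Z_5 = 5.
Z_3 = -2*Z_1 + 1  [with Z_1=-2]  = 5
Z_6 = -2*Z_2 - Z_3 + 6  [with Z_2=1, Z_3=5]  = -1
Z_7 = min(Z_6, Z_3) + 1  [with Z_6=-1, Z_3=5]  = 0
Z_8 = max(Z_5, Z_7) + 5  [with Z_5=5, Z_7=0]  = 10

10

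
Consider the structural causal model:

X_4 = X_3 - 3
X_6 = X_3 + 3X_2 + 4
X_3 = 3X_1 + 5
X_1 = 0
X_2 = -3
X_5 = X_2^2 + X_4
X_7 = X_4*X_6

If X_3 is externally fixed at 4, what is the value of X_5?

10

do(X_3=4) replaces the equation X_3 = 3X_1 + 5 with the constant X_3 = 4.
X_4 = X_3 - 3  [with X_3=4]  = 1
X_5 = X_2^2 + X_4  [with X_2=-3, X_4=1]  = 10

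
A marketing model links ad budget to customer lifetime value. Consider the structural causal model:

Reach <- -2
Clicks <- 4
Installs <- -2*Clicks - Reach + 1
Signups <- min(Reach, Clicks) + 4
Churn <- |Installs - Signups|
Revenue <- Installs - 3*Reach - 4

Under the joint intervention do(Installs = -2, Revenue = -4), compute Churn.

The joint intervention fixes Installs = -2, Revenue = -4, removing each variable's own equation.
Signups = min(Reach, Clicks) + 4  [with Reach=-2, Clicks=4]  = 2
Churn = |Installs - Signups|  [with Installs=-2, Signups=2]  = 4

4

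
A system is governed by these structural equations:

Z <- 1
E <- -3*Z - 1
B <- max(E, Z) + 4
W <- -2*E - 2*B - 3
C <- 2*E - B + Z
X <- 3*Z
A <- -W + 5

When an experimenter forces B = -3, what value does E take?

-4

Under do(B=-3), the mechanism B <- max(E, Z) + 4 is discarded; B is fixed at -3.
Since E is not a descendant of the intervened variable, it is unaffected.
E = -3*Z - 1  [with Z=1]  = -4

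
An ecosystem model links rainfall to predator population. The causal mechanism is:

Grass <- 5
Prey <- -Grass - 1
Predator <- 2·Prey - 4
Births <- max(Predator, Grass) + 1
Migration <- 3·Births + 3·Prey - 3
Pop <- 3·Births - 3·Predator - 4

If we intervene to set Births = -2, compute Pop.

38

Under do(Births=-2), the mechanism Births <- max(Predator, Grass) + 1 is discarded; Births is fixed at -2.
Prey = -Grass - 1  [with Grass=5]  = -6
Predator = 2·Prey - 4  [with Prey=-6]  = -16
Pop = 3·Births - 3·Predator - 4  [with Births=-2, Predator=-16]  = 38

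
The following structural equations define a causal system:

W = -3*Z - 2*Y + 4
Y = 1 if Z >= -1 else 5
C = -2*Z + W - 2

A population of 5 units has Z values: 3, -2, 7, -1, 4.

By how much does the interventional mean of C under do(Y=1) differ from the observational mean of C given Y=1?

Every unit gets Y=1 under the intervention. C values become -15, 10, -35, 5, -20; E[C|do(Y=1)] = -11.
Observing Y=1 restricts to units where Y's equation naturally yields 1: Z ∈ {3, 7, -1, 4}. In that subpopulation C = -15, -35, 5, -20, mean -16.25.
Difference = -11 − (-16.25) = 5.25.

5.25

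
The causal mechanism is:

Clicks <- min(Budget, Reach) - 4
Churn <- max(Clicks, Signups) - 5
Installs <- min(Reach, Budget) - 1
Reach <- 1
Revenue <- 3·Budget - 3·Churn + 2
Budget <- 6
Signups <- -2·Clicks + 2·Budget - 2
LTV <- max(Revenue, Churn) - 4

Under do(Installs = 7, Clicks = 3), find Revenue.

23

The joint intervention fixes Installs = 7, Clicks = 3, removing each variable's own equation.
Signups = -2·Clicks + 2·Budget - 2  [with Clicks=3, Budget=6]  = 4
Churn = max(Clicks, Signups) - 5  [with Clicks=3, Signups=4]  = -1
Revenue = 3·Budget - 3·Churn + 2  [with Budget=6, Churn=-1]  = 23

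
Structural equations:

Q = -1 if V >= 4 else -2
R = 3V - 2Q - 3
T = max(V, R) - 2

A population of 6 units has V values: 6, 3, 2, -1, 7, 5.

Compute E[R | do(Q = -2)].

The intervention sets Q=-2 in all 6 units regardless of V. Recomputing R per unit gives 19, 10, 7, -2, 22, 16; average 12.

12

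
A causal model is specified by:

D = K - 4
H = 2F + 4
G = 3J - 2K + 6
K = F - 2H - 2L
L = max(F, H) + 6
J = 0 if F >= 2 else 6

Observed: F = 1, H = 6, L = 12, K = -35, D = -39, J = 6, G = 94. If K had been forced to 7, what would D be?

Intervening sets K = 7 and removes its equation (K = F - 2H - 2L).
D = K - 4  [with K=7]  = 3

3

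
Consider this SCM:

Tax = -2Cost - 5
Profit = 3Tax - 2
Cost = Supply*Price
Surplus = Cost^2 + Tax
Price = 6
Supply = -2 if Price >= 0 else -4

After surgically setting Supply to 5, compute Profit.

-197

do(Supply=5) replaces the equation Supply = -2 if Price >= 0 else -4 with the constant Supply = 5.
Cost = Supply*Price  [with Supply=5, Price=6]  = 30
Tax = -2Cost - 5  [with Cost=30]  = -65
Profit = 3Tax - 2  [with Tax=-65]  = -197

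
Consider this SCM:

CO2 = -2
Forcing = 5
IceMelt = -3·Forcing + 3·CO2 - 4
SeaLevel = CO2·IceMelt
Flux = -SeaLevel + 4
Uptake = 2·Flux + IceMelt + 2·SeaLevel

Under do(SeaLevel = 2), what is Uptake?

-17

Under do(SeaLevel=2), the mechanism SeaLevel = CO2·IceMelt is discarded; SeaLevel is fixed at 2.
IceMelt = -3·Forcing + 3·CO2 - 4  [with Forcing=5, CO2=-2]  = -25
Flux = -SeaLevel + 4  [with SeaLevel=2]  = 2
Uptake = 2·Flux + IceMelt + 2·SeaLevel  [with Flux=2, IceMelt=-25, SeaLevel=2]  = -17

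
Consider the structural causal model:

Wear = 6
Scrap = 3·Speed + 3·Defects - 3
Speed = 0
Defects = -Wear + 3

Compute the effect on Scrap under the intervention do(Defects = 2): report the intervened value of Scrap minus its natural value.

15

The intervention breaks the incoming arrows to Defects: Defects = -Wear + 3 no longer applies, and Defects = 2.
Scrap = 3·Speed + 3·Defects - 3  [with Speed=0, Defects=2]  = 3
Without intervention: Defects = -Wear + 3  [with Wear=6]  = -3; Scrap = 3·Speed + 3·Defects - 3  [with Speed=0, Defects=-3]  = -12.
Change = 3 − (-12) = 15.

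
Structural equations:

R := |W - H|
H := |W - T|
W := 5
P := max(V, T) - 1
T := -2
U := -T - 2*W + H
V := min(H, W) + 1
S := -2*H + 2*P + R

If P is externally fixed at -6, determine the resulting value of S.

-24

Intervening sets P = -6 and removes its equation (P := max(V, T) - 1).
H = |W - T|  [with W=5, T=-2]  = 7
R = |W - H|  [with W=5, H=7]  = 2
S = -2*H + 2*P + R  [with H=7, P=-6, R=2]  = -24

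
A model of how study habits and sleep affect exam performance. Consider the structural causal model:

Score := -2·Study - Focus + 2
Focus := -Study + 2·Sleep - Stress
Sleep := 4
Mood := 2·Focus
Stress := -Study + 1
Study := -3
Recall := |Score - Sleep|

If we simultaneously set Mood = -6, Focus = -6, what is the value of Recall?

10

Under do(Mood = -6, Focus = -6), each intervened variable's structural equation is replaced by its fixed value.
Score = -2·Study - Focus + 2  [with Study=-3, Focus=-6]  = 14
Recall = |Score - Sleep|  [with Score=14, Sleep=4]  = 10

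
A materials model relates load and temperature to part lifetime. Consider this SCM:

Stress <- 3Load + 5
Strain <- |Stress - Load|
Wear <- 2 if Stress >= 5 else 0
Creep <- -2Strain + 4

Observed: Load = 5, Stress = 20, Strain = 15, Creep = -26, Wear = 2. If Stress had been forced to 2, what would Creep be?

-2

Under do(Stress=2), the mechanism Stress <- 3Load + 5 is discarded; Stress is fixed at 2.
Strain = |Stress - Load|  [with Stress=2, Load=5]  = 3
Creep = -2Strain + 4  [with Strain=3]  = -2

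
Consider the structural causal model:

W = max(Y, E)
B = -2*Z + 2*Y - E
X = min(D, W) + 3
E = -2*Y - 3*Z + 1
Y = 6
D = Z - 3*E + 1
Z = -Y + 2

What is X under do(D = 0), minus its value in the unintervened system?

6

Under do(D=0), the mechanism D = Z - 3*E + 1 is discarded; D is fixed at 0.
Z = -Y + 2  [with Y=6]  = -4
E = -2*Y - 3*Z + 1  [with Y=6, Z=-4]  = 1
W = max(Y, E)  [with Y=6, E=1]  = 6
X = min(D, W) + 3  [with D=0, W=6]  = 3
Without intervention: Z = -Y + 2  [with Y=6]  = -4; E = -2*Y - 3*Z + 1  [with Y=6, Z=-4]  = 1; D = Z - 3*E + 1  [with Z=-4, E=1]  = -6; W = max(Y, E)  [with Y=6, E=1]  = 6; X = min(D, W) + 3  [with D=-6, W=6]  = -3.
Change = 3 − (-3) = 6.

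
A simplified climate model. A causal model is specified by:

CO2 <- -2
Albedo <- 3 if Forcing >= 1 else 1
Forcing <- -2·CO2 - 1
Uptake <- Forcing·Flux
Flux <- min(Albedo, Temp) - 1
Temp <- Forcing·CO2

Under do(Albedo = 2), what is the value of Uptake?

Under do(Albedo=2), the mechanism Albedo <- 3 if Forcing >= 1 else 1 is discarded; Albedo is fixed at 2.
Forcing = -2·CO2 - 1  [with CO2=-2]  = 3
Temp = Forcing·CO2  [with Forcing=3, CO2=-2]  = -6
Flux = min(Albedo, Temp) - 1  [with Albedo=2, Temp=-6]  = -7
Uptake = Forcing·Flux  [with Forcing=3, Flux=-7]  = -21

-21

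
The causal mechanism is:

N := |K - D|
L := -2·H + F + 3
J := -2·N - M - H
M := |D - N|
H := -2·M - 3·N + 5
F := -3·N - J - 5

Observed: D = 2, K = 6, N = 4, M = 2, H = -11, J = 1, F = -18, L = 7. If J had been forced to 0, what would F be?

-17

Intervening sets J = 0 and removes its equation (J := -2·N - M - H).
N = |K - D|  [with K=6, D=2]  = 4
F = -3·N - J - 5  [with N=4, J=0]  = -17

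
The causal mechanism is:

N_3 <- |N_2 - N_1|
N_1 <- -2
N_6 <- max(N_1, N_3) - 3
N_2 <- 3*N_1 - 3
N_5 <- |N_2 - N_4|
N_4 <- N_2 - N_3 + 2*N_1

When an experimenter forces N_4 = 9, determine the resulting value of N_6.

Under do(N_4=9), the mechanism N_4 <- N_2 - N_3 + 2*N_1 is discarded; N_4 is fixed at 9.
Since N_6 is not a descendant of the intervened variable, it is unaffected.
N_2 = 3*N_1 - 3  [with N_1=-2]  = -9
N_3 = |N_2 - N_1|  [with N_2=-9, N_1=-2]  = 7
N_6 = max(N_1, N_3) - 3  [with N_1=-2, N_3=7]  = 4

4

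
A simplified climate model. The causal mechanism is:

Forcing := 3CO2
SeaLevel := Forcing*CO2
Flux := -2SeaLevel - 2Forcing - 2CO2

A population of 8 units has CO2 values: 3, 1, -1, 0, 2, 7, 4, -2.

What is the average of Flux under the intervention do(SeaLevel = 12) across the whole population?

do(SeaLevel=12) breaks SeaLevel's dependence on CO2. With SeaLevel=12 fixed, Flux across the units is -48, -32, -16, -24, -40, -80, -56, -8, mean -38.

-38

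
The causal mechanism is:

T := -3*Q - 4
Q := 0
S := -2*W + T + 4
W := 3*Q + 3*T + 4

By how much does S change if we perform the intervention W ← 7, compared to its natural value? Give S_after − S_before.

-30

The intervention breaks the incoming arrows to W: W := 3*Q + 3*T + 4 no longer applies, and W = 7.
T = -3*Q - 4  [with Q=0]  = -4
S = -2*W + T + 4  [with W=7, T=-4]  = -14
Without intervention: T = -3*Q - 4  [with Q=0]  = -4; W = 3*Q + 3*T + 4  [with Q=0, T=-4]  = -8; S = -2*W + T + 4  [with W=-8, T=-4]  = 16.
Change = -14 − 16 = -30.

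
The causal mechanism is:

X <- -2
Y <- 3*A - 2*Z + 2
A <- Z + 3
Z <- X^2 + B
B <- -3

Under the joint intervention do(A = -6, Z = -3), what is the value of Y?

The joint intervention fixes A = -6, Z = -3, removing each variable's own equation.
Y = 3*A - 2*Z + 2  [with A=-6, Z=-3]  = -10

-10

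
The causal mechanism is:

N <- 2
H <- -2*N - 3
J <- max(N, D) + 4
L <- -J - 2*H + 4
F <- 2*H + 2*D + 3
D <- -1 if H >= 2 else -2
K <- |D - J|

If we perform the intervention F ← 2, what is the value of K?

The intervention breaks the incoming arrows to F: F <- 2*H + 2*D + 3 no longer applies, and F = 2.
K is not downstream of the intervention, so its value is determined by the original equations.
H = -2*N - 3  [with N=2]  = -7
D = -1 if H >= 2 else -2  [with H=-7]  = -2
J = max(N, D) + 4  [with N=2, D=-2]  = 6
K = |D - J|  [with D=-2, J=6]  = 8

8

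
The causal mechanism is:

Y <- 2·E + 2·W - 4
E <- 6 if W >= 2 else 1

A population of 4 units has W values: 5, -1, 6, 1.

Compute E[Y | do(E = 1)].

3.5

Every unit gets E=1 under the intervention. Y values become 8, -4, 10, 0; E[Y|do(E=1)] = 3.5.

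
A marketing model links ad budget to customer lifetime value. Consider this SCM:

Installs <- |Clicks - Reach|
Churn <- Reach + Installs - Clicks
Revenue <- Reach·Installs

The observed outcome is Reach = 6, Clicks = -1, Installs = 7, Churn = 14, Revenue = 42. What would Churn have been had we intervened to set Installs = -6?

1

The intervention breaks the incoming arrows to Installs: Installs <- |Clicks - Reach| no longer applies, and Installs = -6.
Churn = Reach + Installs - Clicks  [with Reach=6, Installs=-6, Clicks=-1]  = 1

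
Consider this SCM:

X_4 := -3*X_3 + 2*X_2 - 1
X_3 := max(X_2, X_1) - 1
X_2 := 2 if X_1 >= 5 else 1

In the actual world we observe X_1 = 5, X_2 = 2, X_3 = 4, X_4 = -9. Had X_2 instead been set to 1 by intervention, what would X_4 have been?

Under do(X_2=1), the mechanism X_2 := 2 if X_1 >= 5 else 1 is discarded; X_2 is fixed at 1.
X_3 = max(X_2, X_1) - 1  [with X_2=1, X_1=5]  = 4
X_4 = -3*X_3 + 2*X_2 - 1  [with X_3=4, X_2=1]  = -11

-11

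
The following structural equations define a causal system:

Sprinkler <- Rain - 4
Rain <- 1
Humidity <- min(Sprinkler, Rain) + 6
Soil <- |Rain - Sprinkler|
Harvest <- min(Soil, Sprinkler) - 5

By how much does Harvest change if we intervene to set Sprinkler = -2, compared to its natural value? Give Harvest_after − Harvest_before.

1

do(Sprinkler=-2) replaces the equation Sprinkler <- Rain - 4 with the constant Sprinkler = -2.
Soil = |Rain - Sprinkler|  [with Rain=1, Sprinkler=-2]  = 3
Harvest = min(Soil, Sprinkler) - 5  [with Soil=3, Sprinkler=-2]  = -7
Without intervention: Sprinkler = Rain - 4  [with Rain=1]  = -3; Soil = |Rain - Sprinkler|  [with Rain=1, Sprinkler=-3]  = 4; Harvest = min(Soil, Sprinkler) - 5  [with Soil=4, Sprinkler=-3]  = -8.
Change = -7 − (-8) = 1.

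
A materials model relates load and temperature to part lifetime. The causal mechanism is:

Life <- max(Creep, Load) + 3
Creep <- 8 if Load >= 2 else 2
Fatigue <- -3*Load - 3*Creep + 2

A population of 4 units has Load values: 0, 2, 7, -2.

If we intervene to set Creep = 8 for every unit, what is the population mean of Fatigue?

do(Creep=8) breaks Creep's dependence on Load. With Creep=8 fixed, Fatigue across the units is -22, -28, -43, -16, mean -27.25.

-27.25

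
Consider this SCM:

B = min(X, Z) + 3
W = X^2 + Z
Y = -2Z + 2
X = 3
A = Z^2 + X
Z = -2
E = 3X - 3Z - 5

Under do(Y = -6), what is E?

do(Y=-6) replaces the equation Y = -2Z + 2 with the constant Y = -6.
E is not downstream of the intervention, so its value is determined by the original equations.
E = 3X - 3Z - 5  [with X=3, Z=-2]  = 10

10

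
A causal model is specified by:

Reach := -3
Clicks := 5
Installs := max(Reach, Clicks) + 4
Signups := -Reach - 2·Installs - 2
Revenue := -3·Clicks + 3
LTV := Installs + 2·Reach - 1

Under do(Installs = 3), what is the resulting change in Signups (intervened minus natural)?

The intervention breaks the incoming arrows to Installs: Installs := max(Reach, Clicks) + 4 no longer applies, and Installs = 3.
Signups = -Reach - 2·Installs - 2  [with Reach=-3, Installs=3]  = -5
Without intervention: Installs = max(Reach, Clicks) + 4  [with Reach=-3, Clicks=5]  = 9; Signups = -Reach - 2·Installs - 2  [with Reach=-3, Installs=9]  = -17.
Change = -5 − (-17) = 12.

12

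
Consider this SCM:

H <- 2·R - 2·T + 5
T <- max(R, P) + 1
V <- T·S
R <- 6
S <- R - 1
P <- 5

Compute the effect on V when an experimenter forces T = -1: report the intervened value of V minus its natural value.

The intervention breaks the incoming arrows to T: T <- max(R, P) + 1 no longer applies, and T = -1.
S = R - 1  [with R=6]  = 5
V = T·S  [with T=-1, S=5]  = -5
Without intervention: T = max(R, P) + 1  [with R=6, P=5]  = 7; S = R - 1  [with R=6]  = 5; V = T·S  [with T=7, S=5]  = 35.
Change = -5 − 35 = -40.

-40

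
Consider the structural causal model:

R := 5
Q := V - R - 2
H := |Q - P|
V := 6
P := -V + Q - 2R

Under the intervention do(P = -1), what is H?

Intervening sets P = -1 and removes its equation (P := -V + Q - 2R).
Q = V - R - 2  [with V=6, R=5]  = -1
H = |Q - P|  [with Q=-1, P=-1]  = 0

0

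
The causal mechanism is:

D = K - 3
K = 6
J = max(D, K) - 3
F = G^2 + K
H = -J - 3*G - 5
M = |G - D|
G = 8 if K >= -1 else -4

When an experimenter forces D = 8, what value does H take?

-34

The intervention breaks the incoming arrows to D: D = K - 3 no longer applies, and D = 8.
G = 8 if K >= -1 else -4  [with K=6]  = 8
J = max(D, K) - 3  [with D=8, K=6]  = 5
H = -J - 3*G - 5  [with J=5, G=8]  = -34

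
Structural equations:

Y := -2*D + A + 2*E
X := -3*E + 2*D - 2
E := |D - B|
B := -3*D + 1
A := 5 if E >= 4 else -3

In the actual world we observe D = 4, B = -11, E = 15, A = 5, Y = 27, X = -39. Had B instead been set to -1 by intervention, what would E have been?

5

The intervention breaks the incoming arrows to B: B := -3*D + 1 no longer applies, and B = -1.
E = |D - B|  [with D=4, B=-1]  = 5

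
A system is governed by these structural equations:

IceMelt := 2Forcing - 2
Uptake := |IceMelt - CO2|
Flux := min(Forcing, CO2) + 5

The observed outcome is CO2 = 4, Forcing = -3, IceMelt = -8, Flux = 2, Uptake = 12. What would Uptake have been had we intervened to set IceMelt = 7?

do(IceMelt=7) replaces the equation IceMelt := 2Forcing - 2 with the constant IceMelt = 7.
Uptake = |IceMelt - CO2|  [with IceMelt=7, CO2=4]  = 3

3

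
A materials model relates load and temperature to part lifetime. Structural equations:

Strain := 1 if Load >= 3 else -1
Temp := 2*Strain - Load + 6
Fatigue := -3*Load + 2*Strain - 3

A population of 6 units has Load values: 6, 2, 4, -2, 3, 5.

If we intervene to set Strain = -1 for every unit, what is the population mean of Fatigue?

Under do(Strain=-1), Strain's equation is replaced by Strain=-1 for every unit. Per-unit Fatigue: -23, -11, -17, 1, -14, -20. Mean = -14.

-14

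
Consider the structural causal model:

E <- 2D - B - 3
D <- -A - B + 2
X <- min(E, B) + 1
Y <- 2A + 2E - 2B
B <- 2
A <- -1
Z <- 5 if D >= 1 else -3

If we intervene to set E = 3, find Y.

0

Under do(E=3), the mechanism E <- 2D - B - 3 is discarded; E is fixed at 3.
Y = 2A + 2E - 2B  [with A=-1, E=3, B=2]  = 0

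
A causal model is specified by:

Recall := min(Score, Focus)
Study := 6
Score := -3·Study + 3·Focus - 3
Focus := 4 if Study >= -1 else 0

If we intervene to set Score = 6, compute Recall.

The intervention breaks the incoming arrows to Score: Score := -3·Study + 3·Focus - 3 no longer applies, and Score = 6.
Focus = 4 if Study >= -1 else 0  [with Study=6]  = 4
Recall = min(Score, Focus)  [with Score=6, Focus=4]  = 4

4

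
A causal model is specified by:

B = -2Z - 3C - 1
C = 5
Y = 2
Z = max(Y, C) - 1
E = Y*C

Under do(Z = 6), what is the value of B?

-28

do(Z=6) replaces the equation Z = max(Y, C) - 1 with the constant Z = 6.
B = -2Z - 3C - 1  [with Z=6, C=5]  = -28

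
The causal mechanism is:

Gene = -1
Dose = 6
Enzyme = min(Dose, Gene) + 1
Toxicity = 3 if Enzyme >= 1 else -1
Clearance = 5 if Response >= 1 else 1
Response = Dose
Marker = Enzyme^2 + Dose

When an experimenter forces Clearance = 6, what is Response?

The intervention breaks the incoming arrows to Clearance: Clearance = 5 if Response >= 1 else 1 no longer applies, and Clearance = 6.
Response is not downstream of the intervention, so its value is determined by the original equations.
Response = Dose  [with Dose=6]  = 6

6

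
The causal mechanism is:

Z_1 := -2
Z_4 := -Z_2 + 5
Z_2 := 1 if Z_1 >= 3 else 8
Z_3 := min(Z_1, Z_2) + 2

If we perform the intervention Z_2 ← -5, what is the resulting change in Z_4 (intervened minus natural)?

13

Under do(Z_2=-5), the mechanism Z_2 := 1 if Z_1 >= 3 else 8 is discarded; Z_2 is fixed at -5.
Z_4 = -Z_2 + 5  [with Z_2=-5]  = 10
Without intervention: Z_2 = 1 if Z_1 >= 3 else 8  [with Z_1=-2]  = 8; Z_4 = -Z_2 + 5  [with Z_2=8]  = -3.
Change = 10 − (-3) = 13.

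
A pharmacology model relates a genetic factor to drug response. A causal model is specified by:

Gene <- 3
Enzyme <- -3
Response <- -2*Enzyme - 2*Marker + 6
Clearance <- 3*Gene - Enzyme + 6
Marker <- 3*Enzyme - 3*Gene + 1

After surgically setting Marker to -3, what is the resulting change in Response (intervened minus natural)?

-28

The intervention breaks the incoming arrows to Marker: Marker <- 3*Enzyme - 3*Gene + 1 no longer applies, and Marker = -3.
Response = -2*Enzyme - 2*Marker + 6  [with Enzyme=-3, Marker=-3]  = 18
Without intervention: Marker = 3*Enzyme - 3*Gene + 1  [with Enzyme=-3, Gene=3]  = -17; Response = -2*Enzyme - 2*Marker + 6  [with Enzyme=-3, Marker=-17]  = 46.
Change = 18 − 46 = -28.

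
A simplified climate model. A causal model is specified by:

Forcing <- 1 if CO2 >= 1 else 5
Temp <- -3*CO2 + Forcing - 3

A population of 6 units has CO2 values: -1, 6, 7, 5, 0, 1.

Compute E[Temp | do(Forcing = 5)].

Under do(Forcing=5), Forcing's equation is replaced by Forcing=5 for every unit. Per-unit Temp: 5, -16, -19, -13, 2, -1. Mean = -7.

-7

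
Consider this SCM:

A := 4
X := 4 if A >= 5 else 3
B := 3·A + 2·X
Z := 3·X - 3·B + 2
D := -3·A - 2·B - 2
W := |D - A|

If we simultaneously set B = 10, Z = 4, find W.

38

Setting B = 10, Z = 4 by intervention discards those variables' equations.
D = -3·A - 2·B - 2  [with A=4, B=10]  = -34
W = |D - A|  [with D=-34, A=4]  = 38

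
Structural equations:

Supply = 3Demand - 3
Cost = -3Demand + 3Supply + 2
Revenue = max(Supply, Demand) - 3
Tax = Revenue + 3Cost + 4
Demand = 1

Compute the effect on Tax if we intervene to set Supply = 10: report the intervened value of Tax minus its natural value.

do(Supply=10) replaces the equation Supply = 3Demand - 3 with the constant Supply = 10.
Cost = -3Demand + 3Supply + 2  [with Demand=1, Supply=10]  = 29
Revenue = max(Supply, Demand) - 3  [with Supply=10, Demand=1]  = 7
Tax = Revenue + 3Cost + 4  [with Revenue=7, Cost=29]  = 98
Without intervention: Supply = 3Demand - 3  [with Demand=1]  = 0; Cost = -3Demand + 3Supply + 2  [with Demand=1, Supply=0]  = -1; Revenue = max(Supply, Demand) - 3  [with Supply=0, Demand=1]  = -2; Tax = Revenue + 3Cost + 4  [with Revenue=-2, Cost=-1]  = -1.
Change = 98 − (-1) = 99.

99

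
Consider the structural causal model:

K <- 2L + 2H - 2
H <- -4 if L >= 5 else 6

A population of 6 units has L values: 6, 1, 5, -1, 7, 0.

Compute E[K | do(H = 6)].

do(H=6) breaks H's dependence on L. With H=6 fixed, K across the units is 22, 12, 20, 8, 24, 10, mean 16.

16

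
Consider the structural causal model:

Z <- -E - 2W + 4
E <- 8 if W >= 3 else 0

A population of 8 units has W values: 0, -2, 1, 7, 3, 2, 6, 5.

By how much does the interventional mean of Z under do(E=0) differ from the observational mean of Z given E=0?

The intervention sets E=0 in all 8 units regardless of W. Recomputing Z per unit gives 4, 8, 2, -10, -2, 0, -8, -6; average -1.5.
Observing E=0 restricts to units where E's equation naturally yields 0: W ∈ {0, -2, 1, 2}. In that subpopulation Z = 4, 8, 2, 0, mean 3.5.
Difference = -1.5 − 3.5 = -5.

-5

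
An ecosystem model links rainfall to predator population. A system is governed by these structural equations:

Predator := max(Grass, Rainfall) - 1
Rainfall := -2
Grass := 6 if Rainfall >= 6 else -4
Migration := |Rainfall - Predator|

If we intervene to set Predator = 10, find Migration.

12

The intervention breaks the incoming arrows to Predator: Predator := max(Grass, Rainfall) - 1 no longer applies, and Predator = 10.
Migration = |Rainfall - Predator|  [with Rainfall=-2, Predator=10]  = 12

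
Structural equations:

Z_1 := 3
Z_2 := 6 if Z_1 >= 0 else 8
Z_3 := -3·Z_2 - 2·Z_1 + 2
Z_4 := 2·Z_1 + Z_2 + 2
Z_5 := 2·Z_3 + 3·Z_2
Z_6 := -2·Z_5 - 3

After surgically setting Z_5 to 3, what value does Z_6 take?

-9

The intervention breaks the incoming arrows to Z_5: Z_5 := 2·Z_3 + 3·Z_2 no longer applies, and Z_5 = 3.
Z_6 = -2·Z_5 - 3  [with Z_5=3]  = -9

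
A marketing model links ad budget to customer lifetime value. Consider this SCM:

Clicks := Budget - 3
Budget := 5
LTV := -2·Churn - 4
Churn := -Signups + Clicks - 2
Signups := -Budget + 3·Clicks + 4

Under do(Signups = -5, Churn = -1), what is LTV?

Setting Signups = -5, Churn = -1 by intervention discards those variables' equations.
LTV = -2·Churn - 4  [with Churn=-1]  = -2

-2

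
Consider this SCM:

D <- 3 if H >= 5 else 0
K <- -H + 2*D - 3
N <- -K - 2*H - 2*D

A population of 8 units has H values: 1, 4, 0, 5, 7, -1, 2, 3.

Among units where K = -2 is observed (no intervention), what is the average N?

Conditioning on K=-2 selects the 2 unit(s) with H ∈ {5, -1}. Their N values: -14, 4. Mean = -5.

-5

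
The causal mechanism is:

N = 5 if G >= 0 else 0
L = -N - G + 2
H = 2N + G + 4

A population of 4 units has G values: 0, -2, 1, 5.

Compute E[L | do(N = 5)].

-4

do(N=5) breaks N's dependence on G. With N=5 fixed, L across the units is -3, -1, -4, -8, mean -4.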